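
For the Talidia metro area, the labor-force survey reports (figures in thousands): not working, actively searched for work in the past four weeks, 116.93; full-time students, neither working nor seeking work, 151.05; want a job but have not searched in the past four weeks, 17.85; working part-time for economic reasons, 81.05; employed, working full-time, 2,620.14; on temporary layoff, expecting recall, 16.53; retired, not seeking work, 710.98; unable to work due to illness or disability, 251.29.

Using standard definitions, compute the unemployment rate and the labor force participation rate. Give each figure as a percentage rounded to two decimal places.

Employed = 81.05 + 2,620.14 = 2,701.19 thousand (anyone who worked, including part-time for economic reasons, counts as employed).
Unemployed = 116.93 + 16.53 = 133.46 thousand (jobless and actively searching, or on temporary layoff).
Labor force = 2,701.19 + 133.46 = 2,834.65 thousand.
Not in labor force = 151.05 + 17.85 + 710.98 + 251.29 = 1,131.17 thousand (those not working and not actively searching are outside the labor force — including those who want a job but have given up searching).
Civilian working-age population = 2,834.65 + 1,131.17 = 3,965.82 thousand.
Unemployment rate = 133.46 / 2,834.65 = 4.71%.
Labor force participation rate = 2,834.65 / 3,965.82 = 71.48%.

Unemployment rate ≈ 4.71%; labor force participation rate ≈ 71.48%.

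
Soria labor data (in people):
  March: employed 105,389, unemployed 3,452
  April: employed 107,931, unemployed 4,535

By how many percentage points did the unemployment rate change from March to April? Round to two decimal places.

The unemployment rate changed by +0.86 percentage points.

March: labor force = 105,389 + 3,452 = 108,841; u = 3,452/108,841 = 3.17%.
April: labor force = 107,931 + 4,535 = 112,466; u = 4,535/112,466 = 4.03%.
Change = 4.03% − 3.17% = +0.86 pp.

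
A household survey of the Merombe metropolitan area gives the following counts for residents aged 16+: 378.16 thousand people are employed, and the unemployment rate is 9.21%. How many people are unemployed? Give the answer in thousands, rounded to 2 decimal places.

About 38.36 thousand are unemployed.

Let U be the number unemployed. The labor force is E + U, and U/(E+U) = 0.0921.
So U = 0.0921 × 378.16 / (1 − 0.0921) = 34.8285 / 0.9079 ≈ 38.36 thousand.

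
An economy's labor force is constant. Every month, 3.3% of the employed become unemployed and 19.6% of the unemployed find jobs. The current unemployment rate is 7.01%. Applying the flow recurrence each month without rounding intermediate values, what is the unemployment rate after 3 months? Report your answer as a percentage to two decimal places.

Unemployment rate after three months ≈ 11.02%.

With a fixed labor force, u_{t+1} = u_t + s·(1−u_t) − f·u_t = u_t·(1−s−f) + s.
Here 1−s−f = 0.771 and s = 0.033.
u_1 = 0.070100 × 0.771 + 0.033 = 0.087047.
u_2 = 0.087047 × 0.771 + 0.033 = 0.100113.
u_3 = 0.100113 × 0.771 + 0.033 = 0.110187.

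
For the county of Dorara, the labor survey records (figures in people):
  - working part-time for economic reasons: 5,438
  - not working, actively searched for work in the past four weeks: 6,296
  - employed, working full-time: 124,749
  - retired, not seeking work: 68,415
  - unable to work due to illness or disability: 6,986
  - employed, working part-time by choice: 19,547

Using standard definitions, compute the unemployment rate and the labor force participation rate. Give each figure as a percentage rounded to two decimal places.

Employed = 5,438 + 124,749 + 19,547 = 149,734 (anyone who worked, including part-time for economic reasons, counts as employed).
Unemployed = 6,296.
Labor force = 149,734 + 6,296 = 156,030.
Not in labor force = 68,415 + 6,986 = 75,401 (those not working and not actively searching are outside the labor force).
Civilian working-age population = 156,030 + 75,401 = 231,431.
Unemployment rate = 6,296 / 156,030 = 4.04%.
Labor force participation rate = 156,030 / 231,431 = 67.42%.

Unemployment rate ≈ 4.04%; labor force participation rate ≈ 67.42%.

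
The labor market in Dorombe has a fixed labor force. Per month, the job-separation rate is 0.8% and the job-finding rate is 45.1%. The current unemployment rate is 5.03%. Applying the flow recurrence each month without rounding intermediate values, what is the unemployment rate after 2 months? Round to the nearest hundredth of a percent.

Unemployment rate after two months ≈ 2.70%.

With a fixed labor force, u_{t+1} = u_t + s·(1−u_t) − f·u_t = u_t·(1−s−f) + s.
Here 1−s−f = 0.541 and s = 0.008.
u_1 = 0.050300 × 0.541 + 0.008 = 0.035212.
u_2 = 0.035212 × 0.541 + 0.008 = 0.027050.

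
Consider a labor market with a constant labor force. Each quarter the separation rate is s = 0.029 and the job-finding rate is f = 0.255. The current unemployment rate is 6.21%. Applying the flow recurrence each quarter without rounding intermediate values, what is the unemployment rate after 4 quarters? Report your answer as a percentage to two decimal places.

Unemployment rate after four quarters ≈ 9.16%.

With a fixed labor force, u_{t+1} = u_t + s·(1−u_t) − f·u_t = u_t·(1−s−f) + s.
Here 1−s−f = 0.716 and s = 0.029.
u_1 = 0.062100 × 0.716 + 0.029 = 0.073464.
u_2 = 0.073464 × 0.716 + 0.029 = 0.081600.
u_3 = 0.081600 × 0.716 + 0.029 = 0.087426.
u_4 = 0.087426 × 0.716 + 0.029 = 0.091597.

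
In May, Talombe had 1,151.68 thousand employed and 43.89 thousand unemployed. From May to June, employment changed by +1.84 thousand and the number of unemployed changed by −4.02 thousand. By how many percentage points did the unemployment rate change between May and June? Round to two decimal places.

May: labor force = 1,151.68 + 43.89 = 1,195.57; u = 43.89/1,195.57 = 3.67%.
June: labor force = 1,153.52 + 39.87 = 1,193.39; u = 39.87/1,193.39 = 3.34%.
Change = 3.34% − 3.67% = −0.33 pp.

The unemployment rate changed by −0.33 percentage points.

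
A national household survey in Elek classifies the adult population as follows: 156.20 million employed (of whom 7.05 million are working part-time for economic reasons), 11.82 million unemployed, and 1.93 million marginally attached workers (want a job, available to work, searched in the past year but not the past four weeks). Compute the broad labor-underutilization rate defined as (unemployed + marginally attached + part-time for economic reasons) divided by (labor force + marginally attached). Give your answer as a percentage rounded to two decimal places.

Broad underutilization rate ≈ 12.24%.

Labor force = 156.20 + 11.82 = 168.02 million.
Numerator = 11.82 + 1.93 + 7.05 = 20.80 million.
Denominator = 168.02 + 1.93 = 169.95 million.
Broad rate = 20.80 / 169.95 = 12.24%.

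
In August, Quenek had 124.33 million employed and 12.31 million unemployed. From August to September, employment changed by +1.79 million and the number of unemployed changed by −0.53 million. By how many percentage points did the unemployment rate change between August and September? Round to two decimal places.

The unemployment rate changed by −0.47 percentage points.

August: labor force = 124.33 + 12.31 = 136.64; u = 12.31/136.64 = 9.01%.
September: labor force = 126.12 + 11.78 = 137.90; u = 11.78/137.90 = 8.54%.
Change = 8.54% − 9.01% = −0.47 pp.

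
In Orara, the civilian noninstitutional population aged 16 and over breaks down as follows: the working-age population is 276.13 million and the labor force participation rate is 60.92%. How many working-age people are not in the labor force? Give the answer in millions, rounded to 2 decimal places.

Share not in the labor force = 1 − 0.6092 = 0.3908.
Not in labor force = 0.3908 × 276.13 ≈ 107.91 million.

About 107.91 million are not in the labor force.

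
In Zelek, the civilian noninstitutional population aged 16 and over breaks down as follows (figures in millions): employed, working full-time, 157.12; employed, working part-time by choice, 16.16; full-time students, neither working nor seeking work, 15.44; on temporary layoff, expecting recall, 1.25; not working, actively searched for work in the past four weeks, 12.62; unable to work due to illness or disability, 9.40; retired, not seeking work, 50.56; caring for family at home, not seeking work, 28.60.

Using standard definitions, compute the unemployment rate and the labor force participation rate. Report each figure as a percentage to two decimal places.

Employed = 157.12 + 16.16 = 173.28 million.
Unemployed = 1.25 + 12.62 = 13.87 million (jobless and actively searching, or on temporary layoff).
Labor force = 173.28 + 13.87 = 187.15 million.
Not in labor force = 15.44 + 9.40 + 50.56 + 28.60 = 104.00 million (those not working and not actively searching are outside the labor force).
Civilian working-age population = 187.15 + 104.00 = 291.15 million.
Unemployment rate = 13.87 / 187.15 = 7.41%.
Labor force participation rate = 187.15 / 291.15 = 64.28%.

Unemployment rate ≈ 7.41%; labor force participation rate ≈ 64.28%.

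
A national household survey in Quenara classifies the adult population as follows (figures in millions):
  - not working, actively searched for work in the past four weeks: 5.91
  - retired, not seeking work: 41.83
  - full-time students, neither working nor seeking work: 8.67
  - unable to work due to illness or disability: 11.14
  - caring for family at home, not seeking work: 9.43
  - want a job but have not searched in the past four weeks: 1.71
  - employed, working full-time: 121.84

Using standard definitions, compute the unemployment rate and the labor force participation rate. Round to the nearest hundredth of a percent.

Employed = 121.84 million.
Unemployed = 5.91 million.
Labor force = 121.84 + 5.91 = 127.75 million.
Not in labor force = 41.83 + 8.67 + 11.14 + 9.43 + 1.71 = 72.78 million (those not working and not actively searching are outside the labor force — including those who want a job but have given up searching).
Civilian working-age population = 127.75 + 72.78 = 200.53 million.
Unemployment rate = 5.91 / 127.75 = 4.63%.
Labor force participation rate = 127.75 / 200.53 = 63.71%.

Unemployment rate ≈ 4.63%; labor force participation rate ≈ 63.71%.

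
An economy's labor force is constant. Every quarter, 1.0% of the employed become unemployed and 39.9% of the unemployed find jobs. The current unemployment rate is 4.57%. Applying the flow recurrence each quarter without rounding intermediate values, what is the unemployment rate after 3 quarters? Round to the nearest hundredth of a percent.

Unemployment rate after three quarters ≈ 2.88%.

With a fixed labor force, u_{t+1} = u_t + s·(1−u_t) − f·u_t = u_t·(1−s−f) + s.
Here 1−s−f = 0.591 and s = 0.010.
u_1 = 0.045700 × 0.591 + 0.010 = 0.037009.
u_2 = 0.037009 × 0.591 + 0.010 = 0.031872.
u_3 = 0.031872 × 0.591 + 0.010 = 0.028836.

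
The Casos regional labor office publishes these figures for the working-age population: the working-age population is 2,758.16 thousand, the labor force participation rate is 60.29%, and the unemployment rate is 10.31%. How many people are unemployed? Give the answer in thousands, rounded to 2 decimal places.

Labor force = 0.6029 × 2,758.16 = 1,662.89 thousand.
Unemployed = 0.1031 × 1,662.89 ≈ 171.44 thousand.

About 171.44 thousand are unemployed.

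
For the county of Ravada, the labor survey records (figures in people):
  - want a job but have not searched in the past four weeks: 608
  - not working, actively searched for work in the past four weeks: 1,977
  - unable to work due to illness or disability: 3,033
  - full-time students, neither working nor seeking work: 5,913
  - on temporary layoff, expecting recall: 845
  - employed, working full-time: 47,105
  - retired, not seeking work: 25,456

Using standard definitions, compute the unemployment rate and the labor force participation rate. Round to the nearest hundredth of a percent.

Unemployment rate ≈ 5.65%; labor force participation rate ≈ 58.78%.

Employed = 47,105.
Unemployed = 1,977 + 845 = 2,822 (jobless and actively searching, or on temporary layoff).
Labor force = 47,105 + 2,822 = 49,927.
Not in labor force = 608 + 3,033 + 5,913 + 25,456 = 35,010 (those not working and not actively searching are outside the labor force — including those who want a job but have given up searching).
Civilian working-age population = 49,927 + 35,010 = 84,937.
Unemployment rate = 2,822 / 49,927 = 5.65%.
Labor force participation rate = 49,927 / 84,937 = 58.78%.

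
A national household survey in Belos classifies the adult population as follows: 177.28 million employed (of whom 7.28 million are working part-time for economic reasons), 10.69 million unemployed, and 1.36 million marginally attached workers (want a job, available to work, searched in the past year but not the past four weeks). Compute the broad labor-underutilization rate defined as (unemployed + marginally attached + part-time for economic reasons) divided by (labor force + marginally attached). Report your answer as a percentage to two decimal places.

Broad underutilization rate ≈ 10.21%.

Labor force = 177.28 + 10.69 = 187.97 million.
Numerator = 10.69 + 1.36 + 7.28 = 19.33 million.
Denominator = 187.97 + 1.36 = 189.33 million.
Broad rate = 19.33 / 189.33 = 10.21%.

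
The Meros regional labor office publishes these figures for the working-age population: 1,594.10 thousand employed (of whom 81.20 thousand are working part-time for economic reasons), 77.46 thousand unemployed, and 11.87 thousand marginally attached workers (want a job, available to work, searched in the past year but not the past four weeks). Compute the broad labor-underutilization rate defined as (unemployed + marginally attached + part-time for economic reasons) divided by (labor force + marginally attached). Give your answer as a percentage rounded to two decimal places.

Broad underutilization rate ≈ 10.13%.

Labor force = 1,594.10 + 77.46 = 1,671.56 thousand.
Numerator = 77.46 + 11.87 + 81.20 = 170.53 thousand.
Denominator = 1,671.56 + 11.87 = 1,683.43 thousand.
Broad rate = 170.53 / 1,683.43 = 10.13%.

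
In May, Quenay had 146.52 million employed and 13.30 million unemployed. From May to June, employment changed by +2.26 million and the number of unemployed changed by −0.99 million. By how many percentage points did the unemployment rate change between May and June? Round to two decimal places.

May: labor force = 146.52 + 13.30 = 159.82; u = 13.30/159.82 = 8.32%.
June: labor force = 148.78 + 12.31 = 161.09; u = 12.31/161.09 = 7.64%.
Change = 7.64% − 8.32% = −0.68 pp.

The unemployment rate changed by −0.68 percentage points.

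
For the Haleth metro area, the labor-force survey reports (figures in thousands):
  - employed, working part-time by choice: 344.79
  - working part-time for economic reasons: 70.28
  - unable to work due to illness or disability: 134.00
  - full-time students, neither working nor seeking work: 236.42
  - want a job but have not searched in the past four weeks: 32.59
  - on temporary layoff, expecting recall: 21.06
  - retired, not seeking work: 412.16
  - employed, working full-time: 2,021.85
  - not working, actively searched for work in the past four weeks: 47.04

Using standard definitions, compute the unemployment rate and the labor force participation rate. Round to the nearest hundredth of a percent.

Employed = 344.79 + 70.28 + 2,021.85 = 2,436.92 thousand (anyone who worked, including part-time for economic reasons, counts as employed).
Unemployed = 21.06 + 47.04 = 68.10 thousand (jobless and actively searching, or on temporary layoff).
Labor force = 2,436.92 + 68.10 = 2,505.02 thousand.
Not in labor force = 134.00 + 236.42 + 32.59 + 412.16 = 815.17 thousand (those not working and not actively searching are outside the labor force — including those who want a job but have given up searching).
Civilian working-age population = 2,505.02 + 815.17 = 3,320.19 thousand.
Unemployment rate = 68.10 / 2,505.02 = 2.72%.
Labor force participation rate = 2,505.02 / 3,320.19 = 75.45%.

Unemployment rate ≈ 2.72%; labor force participation rate ≈ 75.45%.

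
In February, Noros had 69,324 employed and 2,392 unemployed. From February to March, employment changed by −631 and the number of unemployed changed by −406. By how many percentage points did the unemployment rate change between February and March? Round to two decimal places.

February: labor force = 69,324 + 2,392 = 71,716; u = 2,392/71,716 = 3.34%.
March: labor force = 68,693 + 1,986 = 70,679; u = 1,986/70,679 = 2.81%.
Change = 2.81% − 3.34% = −0.53 pp.

The unemployment rate changed by −0.53 percentage points.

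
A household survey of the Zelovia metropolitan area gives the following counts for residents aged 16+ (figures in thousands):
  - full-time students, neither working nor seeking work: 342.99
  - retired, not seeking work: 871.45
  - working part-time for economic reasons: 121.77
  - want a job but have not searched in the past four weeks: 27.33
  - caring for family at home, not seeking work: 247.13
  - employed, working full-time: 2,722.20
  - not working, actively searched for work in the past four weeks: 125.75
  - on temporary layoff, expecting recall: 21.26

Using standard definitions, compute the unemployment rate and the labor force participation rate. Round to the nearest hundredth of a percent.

Unemployment rate ≈ 4.92%; labor force participation rate ≈ 66.76%.

Employed = 121.77 + 2,722.20 = 2,843.97 thousand (anyone who worked, including part-time for economic reasons, counts as employed).
Unemployed = 125.75 + 21.26 = 147.01 thousand (jobless and actively searching, or on temporary layoff).
Labor force = 2,843.97 + 147.01 = 2,990.98 thousand.
Not in labor force = 342.99 + 871.45 + 27.33 + 247.13 = 1,488.90 thousand (those not working and not actively searching are outside the labor force — including those who want a job but have given up searching).
Civilian working-age population = 2,990.98 + 1,488.90 = 4,479.88 thousand.
Unemployment rate = 147.01 / 2,990.98 = 4.92%.
Labor force participation rate = 2,990.98 / 4,479.88 = 66.76%.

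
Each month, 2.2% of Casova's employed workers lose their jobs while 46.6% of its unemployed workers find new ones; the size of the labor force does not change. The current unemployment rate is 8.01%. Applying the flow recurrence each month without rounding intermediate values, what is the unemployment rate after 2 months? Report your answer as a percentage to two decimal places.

Unemployment rate after two months ≈ 5.43%.

With a fixed labor force, u_{t+1} = u_t + s·(1−u_t) − f·u_t = u_t·(1−s−f) + s.
Here 1−s−f = 0.512 and s = 0.022.
u_1 = 0.080100 × 0.512 + 0.022 = 0.063011.
u_2 = 0.063011 × 0.512 + 0.022 = 0.054262.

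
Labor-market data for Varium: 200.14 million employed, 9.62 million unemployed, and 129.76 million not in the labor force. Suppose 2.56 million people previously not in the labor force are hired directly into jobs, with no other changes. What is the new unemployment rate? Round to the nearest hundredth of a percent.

Initially, labor force = 200.14 + 9.62 = 209.76 million, so u = 9.62/209.76 = 4.59%.
After the change, employed and labor force both rise by 2.56; unemployed unchanged → E = 202.70, U = 9.62, labor force = 212.32 million.
New unemployment rate = 9.62 / 212.32 = 4.53%.

New unemployment rate ≈ 4.53%.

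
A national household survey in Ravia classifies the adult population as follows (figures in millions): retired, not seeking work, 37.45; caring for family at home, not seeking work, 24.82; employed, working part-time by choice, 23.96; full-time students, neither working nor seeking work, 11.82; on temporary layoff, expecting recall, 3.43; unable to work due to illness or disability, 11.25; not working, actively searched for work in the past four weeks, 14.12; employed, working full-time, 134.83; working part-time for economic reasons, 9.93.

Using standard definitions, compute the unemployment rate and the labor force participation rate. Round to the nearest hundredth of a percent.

Unemployment rate ≈ 9.42%; labor force participation rate ≈ 68.58%.

Employed = 23.96 + 134.83 + 9.93 = 168.72 million (anyone who worked, including part-time for economic reasons, counts as employed).
Unemployed = 3.43 + 14.12 = 17.55 million (jobless and actively searching, or on temporary layoff).
Labor force = 168.72 + 17.55 = 186.27 million.
Not in labor force = 37.45 + 24.82 + 11.82 + 11.25 = 85.34 million (those not working and not actively searching are outside the labor force).
Civilian working-age population = 186.27 + 85.34 = 271.61 million.
Unemployment rate = 17.55 / 186.27 = 9.42%.
Labor force participation rate = 186.27 / 271.61 = 68.58%.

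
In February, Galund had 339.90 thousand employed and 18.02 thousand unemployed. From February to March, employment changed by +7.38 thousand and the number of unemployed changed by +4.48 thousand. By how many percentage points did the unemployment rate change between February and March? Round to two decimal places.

The unemployment rate changed by +1.05 percentage points.

February: labor force = 339.90 + 18.02 = 357.92; u = 18.02/357.92 = 5.03%.
March: labor force = 347.28 + 22.50 = 369.78; u = 22.50/369.78 = 6.08%.
Change = 6.08% − 5.03% = +1.05 pp.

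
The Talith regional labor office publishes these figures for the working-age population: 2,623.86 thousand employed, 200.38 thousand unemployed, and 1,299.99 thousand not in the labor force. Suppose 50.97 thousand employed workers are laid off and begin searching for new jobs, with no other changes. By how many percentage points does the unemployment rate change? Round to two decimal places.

The unemployment rate changes by +1.80 percentage points.

Initially, labor force = 2,623.86 + 200.38 = 2,824.24 thousand, so u = 200.38/2,824.24 = 7.10%.
After the change, employed falls and unemployed rises by 50.97; labor force unchanged → E = 2,572.89, U = 251.35, labor force = 2,824.24 thousand.
New unemployment rate = 251.35 / 2,824.24 = 8.90%.
Change = 8.90% − 7.10% = +1.80 percentage points.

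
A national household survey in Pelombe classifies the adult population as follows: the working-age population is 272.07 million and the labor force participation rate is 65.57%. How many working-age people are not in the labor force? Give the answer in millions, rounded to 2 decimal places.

About 93.67 million are not in the labor force.

Share not in the labor force = 1 − 0.6557 = 0.3443.
Not in labor force = 0.3443 × 272.07 ≈ 93.67 million.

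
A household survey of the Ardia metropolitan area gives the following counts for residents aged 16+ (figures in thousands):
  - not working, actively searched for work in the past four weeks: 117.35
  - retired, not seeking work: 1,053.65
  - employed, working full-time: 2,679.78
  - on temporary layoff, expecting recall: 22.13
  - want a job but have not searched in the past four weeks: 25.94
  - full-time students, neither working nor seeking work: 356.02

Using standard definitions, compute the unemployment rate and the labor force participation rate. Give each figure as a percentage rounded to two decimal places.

Employed = 2,679.78 thousand.
Unemployed = 117.35 + 22.13 = 139.48 thousand (jobless and actively searching, or on temporary layoff).
Labor force = 2,679.78 + 139.48 = 2,819.26 thousand.
Not in labor force = 1,053.65 + 25.94 + 356.02 = 1,435.61 thousand (those not working and not actively searching are outside the labor force — including those who want a job but have given up searching).
Civilian working-age population = 2,819.26 + 1,435.61 = 4,254.87 thousand.
Unemployment rate = 139.48 / 2,819.26 = 4.95%.
Labor force participation rate = 2,819.26 / 4,254.87 = 66.26%.

Unemployment rate ≈ 4.95%; labor force participation rate ≈ 66.26%.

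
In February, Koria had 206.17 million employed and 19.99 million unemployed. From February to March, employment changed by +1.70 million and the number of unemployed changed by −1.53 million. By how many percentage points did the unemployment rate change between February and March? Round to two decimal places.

February: labor force = 206.17 + 19.99 = 226.16; u = 19.99/226.16 = 8.84%.
March: labor force = 207.87 + 18.46 = 226.33; u = 18.46/226.33 = 8.16%.
Change = 8.16% − 8.84% = −0.68 pp.

The unemployment rate changed by −0.68 percentage points.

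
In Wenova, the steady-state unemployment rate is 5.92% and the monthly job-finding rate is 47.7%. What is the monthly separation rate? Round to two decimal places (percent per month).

Separation rate ≈ 3.00% per month.

From u* = s/(s+f): s = u·f/(1−u).
s = 0.0592 × 47.7 / (1 − 0.0592) = 2.8238 / 0.9408 ≈ 3.00% per month.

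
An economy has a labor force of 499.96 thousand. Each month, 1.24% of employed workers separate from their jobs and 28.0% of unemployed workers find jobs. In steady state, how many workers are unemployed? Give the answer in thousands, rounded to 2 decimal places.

Steady-state unemployment rate u* = s/(s+f) = 1.24/(1.24+28.0) = 0.042408.
Unemployed = u* × labor force = 0.042408 × 499.96 ≈ 21.20 thousand.

About 21.20 thousand are unemployed in steady state.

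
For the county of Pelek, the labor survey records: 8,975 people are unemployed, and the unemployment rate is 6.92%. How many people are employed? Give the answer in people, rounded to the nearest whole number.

Labor force = U / u = 8,975 / 0.0692 ≈ 129,697.
Employed = labor force − unemployed = 129,697 − 8,975 = 120,722.

About 120,722 are employed.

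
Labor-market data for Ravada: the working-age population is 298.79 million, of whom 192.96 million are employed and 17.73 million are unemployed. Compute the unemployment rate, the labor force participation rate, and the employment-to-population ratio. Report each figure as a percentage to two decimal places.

Unemployment rate ≈ 8.42%; labor force participation rate ≈ 70.51%; employment-population ratio ≈ 64.58%.

Labor force = employed + unemployed = 192.96 + 17.73 = 210.69 million.
Unemployment rate = 17.73 / 210.69 = 8.42%.
Labor force participation rate = 210.69 / 298.79 = 70.51%.
Employment-population ratio = 192.96 / 298.79 = 64.58%.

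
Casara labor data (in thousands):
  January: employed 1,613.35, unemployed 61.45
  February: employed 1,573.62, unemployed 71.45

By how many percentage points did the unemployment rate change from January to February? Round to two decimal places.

January: labor force = 1,613.35 + 61.45 = 1,674.80; u = 61.45/1,674.80 = 3.67%.
February: labor force = 1,573.62 + 71.45 = 1,645.07; u = 71.45/1,645.07 = 4.34%.
Change = 4.34% − 3.67% = +0.67 pp.

The unemployment rate changed by +0.67 percentage points.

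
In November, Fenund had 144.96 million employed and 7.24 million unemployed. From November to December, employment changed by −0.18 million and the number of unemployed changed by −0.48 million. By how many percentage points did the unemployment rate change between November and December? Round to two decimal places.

November: labor force = 144.96 + 7.24 = 152.20; u = 7.24/152.20 = 4.76%.
December: labor force = 144.78 + 6.76 = 151.54; u = 6.76/151.54 = 4.46%.
Change = 4.46% − 4.76% = −0.30 pp.

The unemployment rate changed by −0.30 percentage points.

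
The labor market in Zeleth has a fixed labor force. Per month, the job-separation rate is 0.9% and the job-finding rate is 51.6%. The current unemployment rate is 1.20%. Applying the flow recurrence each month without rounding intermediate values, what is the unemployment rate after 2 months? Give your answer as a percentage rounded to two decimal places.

With a fixed labor force, u_{t+1} = u_t + s·(1−u_t) − f·u_t = u_t·(1−s−f) + s.
Here 1−s−f = 0.475 and s = 0.009.
u_1 = 0.012000 × 0.475 + 0.009 = 0.014700.
u_2 = 0.014700 × 0.475 + 0.009 = 0.015982.

Unemployment rate after two months ≈ 1.60%.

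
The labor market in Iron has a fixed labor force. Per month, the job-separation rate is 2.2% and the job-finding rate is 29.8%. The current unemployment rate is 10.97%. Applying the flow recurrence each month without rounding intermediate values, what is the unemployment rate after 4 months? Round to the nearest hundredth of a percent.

Unemployment rate after four months ≈ 7.75%.

With a fixed labor force, u_{t+1} = u_t + s·(1−u_t) − f·u_t = u_t·(1−s−f) + s.
Here 1−s−f = 0.680 and s = 0.022.
u_1 = 0.109700 × 0.680 + 0.022 = 0.096596.
u_2 = 0.096596 × 0.680 + 0.022 = 0.087685.
u_3 = 0.087685 × 0.680 + 0.022 = 0.081626.
u_4 = 0.081626 × 0.680 + 0.022 = 0.077506.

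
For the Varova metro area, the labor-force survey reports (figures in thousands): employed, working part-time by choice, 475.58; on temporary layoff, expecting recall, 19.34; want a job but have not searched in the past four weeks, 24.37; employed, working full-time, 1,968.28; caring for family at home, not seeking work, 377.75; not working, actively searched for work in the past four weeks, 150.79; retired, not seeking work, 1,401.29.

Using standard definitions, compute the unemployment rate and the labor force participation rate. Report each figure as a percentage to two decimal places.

Employed = 475.58 + 1,968.28 = 2,443.86 thousand.
Unemployed = 19.34 + 150.79 = 170.13 thousand (jobless and actively searching, or on temporary layoff).
Labor force = 2,443.86 + 170.13 = 2,613.99 thousand.
Not in labor force = 24.37 + 377.75 + 1,401.29 = 1,803.41 thousand (those not working and not actively searching are outside the labor force — including those who want a job but have given up searching).
Civilian working-age population = 2,613.99 + 1,803.41 = 4,417.40 thousand.
Unemployment rate = 170.13 / 2,613.99 = 6.51%.
Labor force participation rate = 2,613.99 / 4,417.40 = 59.17%.

Unemployment rate ≈ 6.51%; labor force participation rate ≈ 59.17%.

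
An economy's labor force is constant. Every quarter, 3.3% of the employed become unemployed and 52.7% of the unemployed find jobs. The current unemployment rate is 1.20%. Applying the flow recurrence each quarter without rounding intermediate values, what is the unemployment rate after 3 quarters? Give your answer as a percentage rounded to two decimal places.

Unemployment rate after three quarters ≈ 5.49%.

With a fixed labor force, u_{t+1} = u_t + s·(1−u_t) − f·u_t = u_t·(1−s−f) + s.
Here 1−s−f = 0.440 and s = 0.033.
u_1 = 0.012000 × 0.440 + 0.033 = 0.038280.
u_2 = 0.038280 × 0.440 + 0.033 = 0.049843.
u_3 = 0.049843 × 0.440 + 0.033 = 0.054931.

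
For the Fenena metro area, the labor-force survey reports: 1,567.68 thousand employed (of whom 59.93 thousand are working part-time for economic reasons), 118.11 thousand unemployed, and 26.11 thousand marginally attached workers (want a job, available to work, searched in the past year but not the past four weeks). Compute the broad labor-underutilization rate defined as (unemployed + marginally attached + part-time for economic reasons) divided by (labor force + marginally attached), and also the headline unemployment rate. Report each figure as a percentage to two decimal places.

Broad underutilization rate ≈ 11.93%; headline unemployment rate ≈ 7.01%.

Labor force = 1,567.68 + 118.11 = 1,685.79 thousand.
Numerator = 118.11 + 26.11 + 59.93 = 204.15 thousand.
Denominator = 1,685.79 + 26.11 = 1,711.90 thousand.
Broad rate = 204.15 / 1,711.90 = 11.93%.
Headline unemployment rate = 118.11 / 1,685.79 = 7.01%.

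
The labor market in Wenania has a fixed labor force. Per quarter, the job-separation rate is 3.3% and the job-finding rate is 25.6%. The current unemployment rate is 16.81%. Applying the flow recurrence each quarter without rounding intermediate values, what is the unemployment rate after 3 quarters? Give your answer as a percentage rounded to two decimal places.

Unemployment rate after three quarters ≈ 13.36%.

With a fixed labor force, u_{t+1} = u_t + s·(1−u_t) − f·u_t = u_t·(1−s−f) + s.
Here 1−s−f = 0.711 and s = 0.033.
u_1 = 0.168100 × 0.711 + 0.033 = 0.152519.
u_2 = 0.152519 × 0.711 + 0.033 = 0.141441.
u_3 = 0.141441 × 0.711 + 0.033 = 0.133565.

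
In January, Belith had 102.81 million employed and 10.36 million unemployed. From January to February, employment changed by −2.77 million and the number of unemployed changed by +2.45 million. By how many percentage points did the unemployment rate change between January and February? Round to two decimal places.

The unemployment rate changed by +2.20 percentage points.

January: labor force = 102.81 + 10.36 = 113.17; u = 10.36/113.17 = 9.15%.
February: labor force = 100.04 + 12.81 = 112.85; u = 12.81/112.85 = 11.35%.
Change = 11.35% − 9.15% = +2.20 pp.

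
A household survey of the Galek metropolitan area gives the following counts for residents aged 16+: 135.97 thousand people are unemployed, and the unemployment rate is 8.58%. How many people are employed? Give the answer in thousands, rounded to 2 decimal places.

Labor force = U / u = 135.97 / 0.0858 ≈ 1,584.73 thousand.
Employed = labor force − unemployed = 1,584.73 − 135.97 = 1,448.76 thousand.

About 1,448.76 thousand are employed.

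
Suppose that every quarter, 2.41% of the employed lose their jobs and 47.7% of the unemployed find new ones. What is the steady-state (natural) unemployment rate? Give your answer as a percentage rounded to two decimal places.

At steady state the flows balance: s·E = f·U, so U/(E+U) = s/(s+f).
u* = 2.41 / (2.41 + 47.7) = 2.41 / 50.11 = 4.81%.

Steady-state unemployment rate ≈ 4.81%.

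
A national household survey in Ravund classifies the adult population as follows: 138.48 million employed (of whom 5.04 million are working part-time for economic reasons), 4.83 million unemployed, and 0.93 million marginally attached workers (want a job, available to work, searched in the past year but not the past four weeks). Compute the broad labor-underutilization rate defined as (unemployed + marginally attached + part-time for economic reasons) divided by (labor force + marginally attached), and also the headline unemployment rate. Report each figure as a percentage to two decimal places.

Broad underutilization rate ≈ 7.49%; headline unemployment rate ≈ 3.37%.

Labor force = 138.48 + 4.83 = 143.31 million.
Numerator = 4.83 + 0.93 + 5.04 = 10.80 million.
Denominator = 143.31 + 0.93 = 144.24 million.
Broad rate = 10.80 / 144.24 = 7.49%.
Headline unemployment rate = 4.83 / 143.31 = 3.37%.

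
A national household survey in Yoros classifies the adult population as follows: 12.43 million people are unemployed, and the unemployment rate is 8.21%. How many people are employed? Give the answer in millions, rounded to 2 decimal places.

Labor force = U / u = 12.43 / 0.0821 ≈ 151.40 million.
Employed = labor force − unemployed = 151.40 − 12.43 = 138.97 million.

About 138.97 million are employed.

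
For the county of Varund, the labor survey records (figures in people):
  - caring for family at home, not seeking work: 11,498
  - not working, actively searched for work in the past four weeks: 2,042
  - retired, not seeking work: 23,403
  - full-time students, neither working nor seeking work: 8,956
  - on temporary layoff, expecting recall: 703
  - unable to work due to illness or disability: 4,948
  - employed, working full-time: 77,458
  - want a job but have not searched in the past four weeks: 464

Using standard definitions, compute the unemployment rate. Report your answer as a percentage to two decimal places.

Unemployment rate ≈ 3.42%.

Employed = 77,458.
Unemployed = 2,042 + 703 = 2,745 (jobless and actively searching, or on temporary layoff).
Labor force = 77,458 + 2,745 = 80,203.
Unemployment rate = 2,745 / 80,203 = 3.42%.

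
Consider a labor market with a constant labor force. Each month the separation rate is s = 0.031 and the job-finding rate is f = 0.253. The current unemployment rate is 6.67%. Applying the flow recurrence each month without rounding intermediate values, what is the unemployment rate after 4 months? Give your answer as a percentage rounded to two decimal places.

Unemployment rate after four months ≈ 9.80%.

With a fixed labor force, u_{t+1} = u_t + s·(1−u_t) − f·u_t = u_t·(1−s−f) + s.
Here 1−s−f = 0.716 and s = 0.031.
u_1 = 0.066700 × 0.716 + 0.031 = 0.078757.
u_2 = 0.078757 × 0.716 + 0.031 = 0.087390.
u_3 = 0.087390 × 0.716 + 0.031 = 0.093571.
u_4 = 0.093571 × 0.716 + 0.031 = 0.097997.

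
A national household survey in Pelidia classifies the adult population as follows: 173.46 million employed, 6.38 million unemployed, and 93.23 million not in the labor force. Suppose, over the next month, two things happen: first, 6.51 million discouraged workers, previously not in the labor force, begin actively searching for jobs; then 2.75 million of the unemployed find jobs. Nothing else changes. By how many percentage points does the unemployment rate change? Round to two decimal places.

Initially, labor force = 173.46 + 6.38 = 179.84 million, so u = 6.38/179.84 = 3.55%.
After the first change, unemployed and labor force both rise by 6.51 → E = 173.46, U = 12.89, labor force = 186.35 million.
After the second change, unemployed falls and employed rises by 2.75; labor force unchanged → E = 176.21, U = 10.14, labor force = 186.35 million.
New unemployment rate = 10.14 / 186.35 = 5.44%.
Change = 5.44% − 3.55% = +1.89 percentage points.

The unemployment rate changes by +1.89 percentage points.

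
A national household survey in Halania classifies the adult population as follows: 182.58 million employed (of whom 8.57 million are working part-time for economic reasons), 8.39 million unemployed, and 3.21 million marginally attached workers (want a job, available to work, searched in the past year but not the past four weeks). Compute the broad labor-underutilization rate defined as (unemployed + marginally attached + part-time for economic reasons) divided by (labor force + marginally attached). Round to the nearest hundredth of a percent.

Broad underutilization rate ≈ 10.39%.

Labor force = 182.58 + 8.39 = 190.97 million.
Numerator = 8.39 + 3.21 + 8.57 = 20.17 million.
Denominator = 190.97 + 3.21 = 194.18 million.
Broad rate = 20.17 / 194.18 = 10.39%.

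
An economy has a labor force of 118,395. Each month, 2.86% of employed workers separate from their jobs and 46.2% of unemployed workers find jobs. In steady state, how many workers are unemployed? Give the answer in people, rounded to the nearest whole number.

About 6,902 are unemployed in steady state.

Steady-state unemployment rate u* = s/(s+f) = 2.86/(2.86+46.2) = 0.058296.
Unemployed = u* × labor force = 0.058296 × 118,395 ≈ 6,902.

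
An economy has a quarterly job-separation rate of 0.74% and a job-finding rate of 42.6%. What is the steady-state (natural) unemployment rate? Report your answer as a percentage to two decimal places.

Steady-state unemployment rate ≈ 1.71%.

At steady state the flows balance: s·E = f·U, so U/(E+U) = s/(s+f).
u* = 0.74 / (0.74 + 42.6) = 0.74 / 43.34 = 1.71%.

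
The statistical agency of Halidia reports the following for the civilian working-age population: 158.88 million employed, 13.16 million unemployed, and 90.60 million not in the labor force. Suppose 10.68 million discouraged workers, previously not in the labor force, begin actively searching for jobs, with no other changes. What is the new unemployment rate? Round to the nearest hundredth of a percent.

Initially, labor force = 158.88 + 13.16 = 172.04 million, so u = 13.16/172.04 = 7.65%.
After the change, unemployed and labor force both rise by 10.68 → E = 158.88, U = 23.84, labor force = 182.72 million.
New unemployment rate = 23.84 / 182.72 = 13.05%.

New unemployment rate ≈ 13.05%.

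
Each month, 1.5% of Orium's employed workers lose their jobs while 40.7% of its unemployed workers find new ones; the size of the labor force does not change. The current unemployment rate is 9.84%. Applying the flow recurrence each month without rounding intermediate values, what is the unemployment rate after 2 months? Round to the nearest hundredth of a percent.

Unemployment rate after two months ≈ 5.65%.

With a fixed labor force, u_{t+1} = u_t + s·(1−u_t) − f·u_t = u_t·(1−s−f) + s.
Here 1−s−f = 0.578 and s = 0.015.
u_1 = 0.098400 × 0.578 + 0.015 = 0.071875.
u_2 = 0.071875 × 0.578 + 0.015 = 0.056544.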